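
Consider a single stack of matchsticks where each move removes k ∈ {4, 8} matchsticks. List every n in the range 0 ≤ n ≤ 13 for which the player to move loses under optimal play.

0, 1, 2, 3, 12, 13

Grundy values for subtraction set {4, 8}:
g(0) = mex{} = 0
g(1) = mex{} = 0
g(2) = mex{} = 0
g(3) = mex{} = 0
g(4) = mex{0} = 1
g(5) = mex{0} = 1
g(6) = mex{0} = 1
g(7) = mex{0} = 1
g(8) = mex{0,1} = 2
g(9) = mex{0,1} = 2
g(10) = mex{0,1} = 2
g(11) = mex{0,1} = 2
g(12) = mex{1,2} = 0
g(13) = mex{1,2} = 0
The P-positions (g = 0) in 0..13 are 0, 1, 2, 3, 12, 13.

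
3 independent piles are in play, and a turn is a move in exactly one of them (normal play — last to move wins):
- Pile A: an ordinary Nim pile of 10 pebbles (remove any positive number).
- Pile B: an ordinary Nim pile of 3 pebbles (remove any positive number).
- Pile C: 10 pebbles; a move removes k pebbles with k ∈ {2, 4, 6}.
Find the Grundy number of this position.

Pile A is a plain Nim pile of size 10, so its Grundy value is 10.
Pile B is a plain Nim pile of size 3, so its Grundy value is 3.
Grundy values for pile C (subtraction set {2, 4, 6}):
g(0) = mex{} = 0
g(1) = mex{} = 0
g(2) = mex{0} = 1
g(3) = mex{0} = 1
g(4) = mex{0,1} = 2
g(5) = mex{0,1} = 2
g(6) = mex{0,1,2} = 3
g(7) = mex{0,1,2} = 3
g(8) = mex{1,2,3} = 0
g(9) = mex{1,2,3} = 0
g(10) = mex{0,2,3} = 1
So g(10) = 1.
The value of a disjunctive sum is the nim-sum of the parts.
Combined value = 10 ⊕ 3 ⊕ 1 = 8.

8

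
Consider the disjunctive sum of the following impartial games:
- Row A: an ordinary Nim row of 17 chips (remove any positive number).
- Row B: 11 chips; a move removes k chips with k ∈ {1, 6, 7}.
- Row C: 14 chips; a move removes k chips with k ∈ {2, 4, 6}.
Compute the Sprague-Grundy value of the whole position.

Row A is a plain Nim row of size 17, so its Grundy value is 17.
Grundy values for row B (subtraction set {1, 6, 7}):
g(0) = mex{} = 0
g(1) = mex{0} = 1
g(2) = mex{1} = 0
g(3) = mex{0} = 1
g(4) = mex{1} = 0
g(5) = mex{0} = 1
g(6) = mex{0,1} = 2
g(7) = mex{0,1,2} = 3
g(8) = mex{0,1,3} = 2
g(9) = mex{0,1,2} = 3
g(10) = mex{0,1,3} = 2
g(11) = mex{0,1,2} = 3
So g(11) = 3.
Grundy values for row C (subtraction set {2, 4, 6}):
g(0) = mex{} = 0
g(1) = mex{} = 0
g(2) = mex{0} = 1
g(3) = mex{0} = 1
g(4) = mex{0,1} = 2
g(5) = mex{0,1} = 2
g(6) = mex{0,1,2} = 3
g(7) = mex{0,1,2} = 3
g(8) = mex{1,2,3} = 0
g(9) = mex{1,2,3} = 0
g(10) = mex{0,2,3} = 1
g(11) = mex{0,2,3} = 1
g(12) = mex{0,1,3} = 2
g(13) = mex{0,1,3} = 2
g(14) = mex{0,1,2} = 3
So g(14) = 3.
By the Sprague-Grundy theorem, the Grundy value of a sum of independent games is the XOR of the component values.
Combined value = 17 XOR 3 XOR 3 = 17.

17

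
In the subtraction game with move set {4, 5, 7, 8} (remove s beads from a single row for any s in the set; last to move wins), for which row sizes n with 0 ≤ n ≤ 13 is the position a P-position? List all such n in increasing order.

0, 1, 2, 3, 12, 13

Compute g(0), g(1), … for moves {4, 5, 7, 8}:
k:     0  1  2  3  4  5  6  7  8  9 10 11 12 13
g(k):  0  0  0  0  1  1  1  1  2  2  2  2  0  0
The P-positions (g = 0) in 0..13 are 0, 1, 2, 3, 12, 13.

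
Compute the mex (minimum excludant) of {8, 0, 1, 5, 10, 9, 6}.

2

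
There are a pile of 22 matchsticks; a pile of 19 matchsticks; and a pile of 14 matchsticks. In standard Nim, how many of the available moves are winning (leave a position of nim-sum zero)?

1

In binary:
  10110  (22)
  10011  (19)
  01110  (14)
  -----
  01011  (11)
The overall nim-sum is X = 11. A pile of size p has a winning move iff p XOR X < p (reduce it to p XOR X).
  22: 22 XOR 11 = 29 ≥ 22 — no move.
  19: 19 XOR 11 = 24 ≥ 19 — no move.
  14: 14 XOR 11 = 5 < 14 — winning move (to 5).
That gives 1 winning move.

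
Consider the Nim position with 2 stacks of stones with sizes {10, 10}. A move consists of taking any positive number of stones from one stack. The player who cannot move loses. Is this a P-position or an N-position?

P-position

Write each in binary and XOR column by column:
  1010  (10)
  1010  (10)
  ----
  0000  (0)
The nim-sum is 0, so this is a P-position: the player to move is in a losing position under optimal play.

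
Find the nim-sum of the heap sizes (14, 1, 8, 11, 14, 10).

8

Compute the nim-sum pairwise:
14 XOR 1 = 15
15 XOR 8 = 7
7 XOR 11 = 12
12 XOR 14 = 2
2 XOR 10 = 8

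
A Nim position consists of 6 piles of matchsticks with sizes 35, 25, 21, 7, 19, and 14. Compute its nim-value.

53

Compute the nim-sum pairwise:
35 XOR 25 = 58
58 XOR 21 = 47
47 XOR 7 = 40
40 XOR 19 = 59
59 XOR 14 = 53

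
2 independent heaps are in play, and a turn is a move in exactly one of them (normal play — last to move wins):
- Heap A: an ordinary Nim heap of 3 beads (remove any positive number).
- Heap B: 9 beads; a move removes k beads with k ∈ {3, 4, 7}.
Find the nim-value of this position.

0

Heap A is a plain Nim heap of size 3, so its Grundy value is 3.
For heap B, compute g(0), g(1), … with moves {3, 4, 7}:
k:     0  1  2  3  4  5  6  7  8  9
g(k):  0  0  0  1  1  1  2  2  2  3
So g(9) = 3.
The value of a disjunctive sum is the nim-sum of the parts.
Combined value = 3 XOR 3 = 0.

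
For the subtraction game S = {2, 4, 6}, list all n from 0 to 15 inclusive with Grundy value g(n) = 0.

0, 1, 8, 9

Compute g(0), g(1), … for moves {2, 4, 6}:
k:     0  1  2  3  4  5  6  7  8  9 10 11 12 13 14 15
g(k):  0  0  1  1  2  2  3  3  0  0  1  1  2  2  3  3
The P-positions (g = 0) in 0..15 are 0, 1, 8, 9.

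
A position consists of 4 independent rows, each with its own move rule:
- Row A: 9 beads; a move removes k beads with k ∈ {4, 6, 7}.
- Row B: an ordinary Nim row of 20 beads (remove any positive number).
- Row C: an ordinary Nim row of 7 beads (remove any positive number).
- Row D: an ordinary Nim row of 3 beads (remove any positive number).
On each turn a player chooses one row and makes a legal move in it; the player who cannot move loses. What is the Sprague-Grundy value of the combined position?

18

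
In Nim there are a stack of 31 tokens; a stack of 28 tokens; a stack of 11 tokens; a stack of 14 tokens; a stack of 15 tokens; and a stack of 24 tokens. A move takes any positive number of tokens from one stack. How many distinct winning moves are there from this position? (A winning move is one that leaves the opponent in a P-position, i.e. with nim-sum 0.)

3

Nim-sum: 31 ^ 28 ^ 11 ^ 14 ^ 15 ^ 24 = 17.
The overall nim-sum is X = 17. A stack of size p has a winning move iff p XOR X < p (reduce it to p XOR X).
  31: 31 XOR 17 = 14 < 31 — winning move (to 14).
  28: 28 XOR 17 = 13 < 28 — winning move (to 13).
  11: 11 XOR 17 = 26 ≥ 11 — no move.
  14: 14 XOR 17 = 31 ≥ 14 — no move.
  15: 15 XOR 17 = 30 ≥ 15 — no move.
  24: 24 XOR 17 = 9 < 24 — winning move (to 9).
That gives 3 winning moves.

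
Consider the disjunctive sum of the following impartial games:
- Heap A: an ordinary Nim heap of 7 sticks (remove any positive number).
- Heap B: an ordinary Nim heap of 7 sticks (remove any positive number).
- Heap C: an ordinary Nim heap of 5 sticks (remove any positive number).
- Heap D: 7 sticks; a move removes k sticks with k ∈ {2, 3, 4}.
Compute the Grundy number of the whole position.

5

Heap A is a plain Nim heap of size 7, so its Grundy value is 7.
Heap B is a plain Nim heap of size 7, so its Grundy value is 7.
Heap C is a plain Nim heap of size 5, so its Grundy value is 5.
Grundy values for heap D (subtraction set {2, 3, 4}):
g(0) = mex{} = 0
g(1) = mex{} = 0
g(2) = mex{0} = 1
g(3) = mex{0} = 1
g(4) = mex{0,1} = 2
g(5) = mex{0,1} = 2
g(6) = mex{1,2} = 0
g(7) = mex{1,2} = 0
So g(7) = 0.
By the Sprague-Grundy theorem, the Grundy value of a sum of independent games is the XOR of the component values.
Combined value = 7 XOR 7 XOR 5 XOR 0 = 5.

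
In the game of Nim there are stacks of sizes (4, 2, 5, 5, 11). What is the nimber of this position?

Write each in binary and XOR column by column:
  0100  (4)
  0010  (2)
  0101  (5)
  0101  (5)
  1011  (11)
  ----
  1101  (13)

13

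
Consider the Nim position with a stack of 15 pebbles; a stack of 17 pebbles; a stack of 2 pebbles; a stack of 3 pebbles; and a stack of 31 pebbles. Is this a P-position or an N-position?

P-position

Write each in binary and XOR column by column:
  01111  (15)
  10001  (17)
  00010  (2)
  00011  (3)
  11111  (31)
  -----
  00000  (0)
The nim-sum is 0, so this is a P-position: the player to move is in a losing position under optimal play.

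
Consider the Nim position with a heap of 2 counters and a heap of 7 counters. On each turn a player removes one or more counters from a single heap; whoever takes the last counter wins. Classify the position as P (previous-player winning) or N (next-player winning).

Compute the nim-sum pairwise:
2 ⊕ 7 = 5
The nim-sum is 5 ≠ 0, so this is an N-position: the player to move can win.

N-position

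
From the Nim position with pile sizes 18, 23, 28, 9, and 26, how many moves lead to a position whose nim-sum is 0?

3

Nim-sum: 18 ⊕ 23 ⊕ 28 ⊕ 9 ⊕ 26 = 10.
The overall nim-sum is X = 10. A pile of size p has a winning move iff p XOR X < p (reduce it to p XOR X).
  18: 18 XOR 10 = 24 ≥ 18 — no move.
  23: 23 XOR 10 = 29 ≥ 23 — no move.
  28: 28 XOR 10 = 22 < 28 — winning move (to 22).
  9: 9 XOR 10 = 3 < 9 — winning move (to 3).
  26: 26 XOR 10 = 16 < 26 — winning move (to 16).
That gives 3 winning moves.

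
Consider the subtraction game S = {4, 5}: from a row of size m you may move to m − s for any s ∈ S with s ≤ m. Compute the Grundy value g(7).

Compute g(0), g(1), … for moves {4, 5}:
g(0) = mex{} = 0
g(1) = mex{} = 0
g(2) = mex{} = 0
g(3) = mex{} = 0
g(4) = mex{0} = 1
g(5) = mex{0} = 1
g(6) = mex{0} = 1
g(7) = mex{0} = 1
So g(7) = 1.

1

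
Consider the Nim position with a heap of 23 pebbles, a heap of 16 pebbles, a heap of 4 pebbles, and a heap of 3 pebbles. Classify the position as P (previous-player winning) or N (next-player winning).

P-position

Nim-sum: 23 ⊕ 16 ⊕ 4 ⊕ 3 = 0.
The nim-sum is 0, so this is a P-position: the player to move is in a losing position under optimal play.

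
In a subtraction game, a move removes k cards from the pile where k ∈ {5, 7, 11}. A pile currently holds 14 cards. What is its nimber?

Build the Grundy sequence with g(k) = mex{g(k−s) : s ∈ {5, 7, 11}, s ≤ k}:
g(0) = mex{} = 0
g(1) = mex{} = 0
g(2) = mex{} = 0
g(3) = mex{} = 0
g(4) = mex{} = 0
g(5) = mex{0} = 1
g(6) = mex{0} = 1
g(7) = mex{0} = 1
g(8) = mex{0} = 1
g(9) = mex{0} = 1
g(10) = mex{0,1} = 2
g(11) = mex{0,1} = 2
g(12) = mex{0,1} = 2
g(13) = mex{0,1} = 2
g(14) = mex{0,1} = 2
So g(14) = 2.

2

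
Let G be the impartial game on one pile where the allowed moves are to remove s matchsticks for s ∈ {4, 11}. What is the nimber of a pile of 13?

Build the Grundy sequence with g(k) = mex{g(k−s) : s ∈ {4, 11}, s ≤ k}:
g(0) = mex{} = 0
g(1) = mex{} = 0
g(2) = mex{} = 0
g(3) = mex{} = 0
g(4) = mex{0} = 1
g(5) = mex{0} = 1
g(6) = mex{0} = 1
g(7) = mex{0} = 1
g(8) = mex{1} = 0
g(9) = mex{1} = 0
g(10) = mex{1} = 0
g(11) = mex{0,1} = 2
g(12) = mex{0} = 1
g(13) = mex{0} = 1
So g(13) = 1.

1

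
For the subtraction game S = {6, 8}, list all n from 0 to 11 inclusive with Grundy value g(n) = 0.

0, 1, 2, 3, 4, 5

Grundy values for subtraction set {6, 8}:
g(0) = mex{} = 0
g(1) = mex{} = 0
g(2) = mex{} = 0
g(3) = mex{} = 0
g(4) = mex{} = 0
g(5) = mex{} = 0
g(6) = mex{0} = 1
g(7) = mex{0} = 1
g(8) = mex{0} = 1
g(9) = mex{0} = 1
g(10) = mex{0} = 1
g(11) = mex{0} = 1
The P-positions (g = 0) in 0..11 are 0, 1, 2, 3, 4, 5.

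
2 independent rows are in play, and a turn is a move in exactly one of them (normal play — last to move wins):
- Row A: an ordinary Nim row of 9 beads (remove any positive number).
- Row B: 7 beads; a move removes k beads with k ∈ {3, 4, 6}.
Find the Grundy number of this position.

Row A is a plain Nim row of size 9, so its Grundy value is 9.
For row B, compute g(0), g(1), … with moves {3, 4, 6}:
k:     0  1  2  3  4  5  6  7
g(k):  0  0  0  1  1  1  2  2
So g(7) = 2.
The value of a disjunctive sum is the nim-sum of the parts.
Combined value = 9 ⊕ 2 = 11.

11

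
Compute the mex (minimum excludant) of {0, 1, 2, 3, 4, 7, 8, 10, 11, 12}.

The values 0, 1, 2, 3, 4 are all present; 5 is the first non-negative integer missing from the set.

5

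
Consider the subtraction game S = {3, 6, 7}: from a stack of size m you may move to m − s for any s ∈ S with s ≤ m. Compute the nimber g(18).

Compute g(0), g(1), … for moves {3, 6, 7}:
k:     0  1  2  3  4  5  6  7  8  9 10 11 12 13 14 15 16 17 18
g(k):  0  0  0  1  1  1  2  2  2  3  0  0  0  1  1  1  2  2  2
So g(18) = 2.

2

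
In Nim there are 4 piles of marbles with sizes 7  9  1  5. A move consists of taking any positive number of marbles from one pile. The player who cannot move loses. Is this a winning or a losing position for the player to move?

Winning position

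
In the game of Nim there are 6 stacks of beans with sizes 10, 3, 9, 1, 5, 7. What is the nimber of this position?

Compute the nim-sum pairwise:
10 ^ 3 = 9
9 ^ 9 = 0
0 ^ 1 = 1
1 ^ 5 = 4
4 ^ 7 = 3

3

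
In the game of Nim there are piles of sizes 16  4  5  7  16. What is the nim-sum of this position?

6

Bitwise XOR of the heap sizes:
  10000  (16)
  00100  (4)
  00101  (5)
  00111  (7)
  10000  (16)
  -----
  00110  (6)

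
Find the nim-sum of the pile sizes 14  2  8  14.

Bitwise XOR of the heap sizes:
  1110  (14)
  0010  (2)
  1000  (8)
  1110  (14)
  ----
  1010  (10)

10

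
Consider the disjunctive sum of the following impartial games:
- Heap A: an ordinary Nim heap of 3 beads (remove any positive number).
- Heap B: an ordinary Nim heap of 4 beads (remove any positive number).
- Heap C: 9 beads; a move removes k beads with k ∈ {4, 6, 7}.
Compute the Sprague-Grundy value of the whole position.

Heap A is a plain Nim heap of size 3, so its Grundy value is 3.
Heap B is a plain Nim heap of size 4, so its Grundy value is 4.
Grundy values for heap C (subtraction set {4, 6, 7}):
k:     0  1  2  3  4  5  6  7  8  9
g(k):  0  0  0  0  1  1  1  1  2  2
So g(9) = 2.
The value of a disjunctive sum is the nim-sum of the parts.
Combined value = 3 XOR 4 XOR 2 = 5.

5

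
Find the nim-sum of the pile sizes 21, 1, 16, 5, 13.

Write each in binary and XOR column by column:
  10101  (21)
  00001  (1)
  10000  (16)
  00101  (5)
  01101  (13)
  -----
  01100  (12)

12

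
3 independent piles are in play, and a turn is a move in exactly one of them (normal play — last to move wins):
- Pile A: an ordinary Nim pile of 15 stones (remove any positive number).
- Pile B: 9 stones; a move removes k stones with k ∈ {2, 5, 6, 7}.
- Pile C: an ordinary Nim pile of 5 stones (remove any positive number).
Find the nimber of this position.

Pile A is a plain Nim pile of size 15, so its Grundy value is 15.
Grundy values for pile B (subtraction set {2, 5, 6, 7}):
g(0) = mex{} = 0
g(1) = mex{} = 0
g(2) = mex{0} = 1
g(3) = mex{0} = 1
g(4) = mex{1} = 0
g(5) = mex{0,1} = 2
g(6) = mex{0} = 1
g(7) = mex{0,1,2} = 3
g(8) = mex{0,1} = 2
g(9) = mex{0,1,3} = 2
So g(9) = 2.
Pile C is a plain Nim pile of size 5, so its Grundy value is 5.
By the Sprague-Grundy theorem, the Grundy value of a sum of independent games is the XOR of the component values.
Combined value = 15 XOR 2 XOR 5 = 8.

8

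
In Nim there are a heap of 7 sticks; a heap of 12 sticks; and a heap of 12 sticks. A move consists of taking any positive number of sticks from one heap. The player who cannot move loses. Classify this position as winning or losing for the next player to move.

Winning position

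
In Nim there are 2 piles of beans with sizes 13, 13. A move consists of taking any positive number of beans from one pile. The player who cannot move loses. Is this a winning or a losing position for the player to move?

Losing position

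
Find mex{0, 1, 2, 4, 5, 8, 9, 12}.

3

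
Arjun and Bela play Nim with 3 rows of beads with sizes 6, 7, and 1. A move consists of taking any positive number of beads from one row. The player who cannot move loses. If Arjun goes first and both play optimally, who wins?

In binary:
  110  (6)
  111  (7)
  001  (1)
  ---
  000  (0)
The nim-sum is 0, so this is a P-position: the player to move is in a losing position under optimal play; Arjun is about to move from it and so loses — Bela wins.

Bela wins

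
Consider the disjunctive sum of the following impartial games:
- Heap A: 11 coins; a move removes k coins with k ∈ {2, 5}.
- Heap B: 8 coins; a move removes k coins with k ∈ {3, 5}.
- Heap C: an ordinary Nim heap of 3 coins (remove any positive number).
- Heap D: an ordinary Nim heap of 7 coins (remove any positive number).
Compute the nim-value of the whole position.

For heap A, compute g(0), g(1), … with moves {2, 5}:
k:     0  1  2  3  4  5  6  7  8  9 10 11
g(k):  0  0  1  1  0  2  1  0  0  1  1  0
So g(11) = 0.
For heap B, compute g(0), g(1), … with moves {3, 5}:
g(0) = mex{} = 0
g(1) = mex{} = 0
g(2) = mex{} = 0
g(3) = mex{0} = 1
g(4) = mex{0} = 1
g(5) = mex{0} = 1
g(6) = mex{0,1} = 2
g(7) = mex{0,1} = 2
g(8) = mex{1} = 0
So g(8) = 0.
Heap C is a plain Nim heap of size 3, so its Grundy value is 3.
Heap D is a plain Nim heap of size 7, so its Grundy value is 7.
The value of a disjunctive sum is the nim-sum of the parts.
Combined value = 0 XOR 0 XOR 3 XOR 7 = 4.

4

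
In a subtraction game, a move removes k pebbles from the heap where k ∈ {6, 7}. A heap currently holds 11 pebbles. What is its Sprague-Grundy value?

Grundy values for subtraction set {6, 7}:
g(0) = mex{} = 0
g(1) = mex{} = 0
g(2) = mex{} = 0
g(3) = mex{} = 0
g(4) = mex{} = 0
g(5) = mex{} = 0
g(6) = mex{0} = 1
g(7) = mex{0} = 1
g(8) = mex{0} = 1
g(9) = mex{0} = 1
g(10) = mex{0} = 1
g(11) = mex{0} = 1
So g(11) = 1.

1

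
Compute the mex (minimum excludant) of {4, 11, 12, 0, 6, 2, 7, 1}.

The values 0, 1, 2 are all present; 3 is the first non-negative integer missing from the set.

3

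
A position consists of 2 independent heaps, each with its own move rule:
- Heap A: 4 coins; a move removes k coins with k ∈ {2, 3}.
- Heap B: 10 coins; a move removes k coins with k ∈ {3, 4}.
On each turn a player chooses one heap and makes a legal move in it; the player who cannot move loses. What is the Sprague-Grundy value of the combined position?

3

For heap A, compute g(0), g(1), … with moves {2, 3}:
k:     0  1  2  3  4
g(k):  0  0  1  1  2
So g(4) = 2.
For heap B, compute g(0), g(1), … with moves {3, 4}:
g(0) = mex{} = 0
g(1) = mex{} = 0
g(2) = mex{} = 0
g(3) = mex{0} = 1
g(4) = mex{0} = 1
g(5) = mex{0} = 1
g(6) = mex{0,1} = 2
g(7) = mex{1} = 0
g(8) = mex{1} = 0
g(9) = mex{1,2} = 0
g(10) = mex{0,2} = 1
So g(10) = 1.
The value of a disjunctive sum is the nim-sum of the parts.
Combined value = 2 XOR 1 = 3.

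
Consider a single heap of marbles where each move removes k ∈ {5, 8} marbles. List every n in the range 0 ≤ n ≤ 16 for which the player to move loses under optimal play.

0, 1, 2, 3, 4, 13, 14, 15, 16

Compute g(0), g(1), … for moves {5, 8}:
k:     0  1  2  3  4  5  6  7  8  9 10 11 12 13 14 15 16
g(k):  0  0  0  0  0  1  1  1  1  1  2  2  2  0  0  0  0
The P-positions (g = 0) in 0..16 are 0, 1, 2, 3, 4, 13, 14, 15, 16.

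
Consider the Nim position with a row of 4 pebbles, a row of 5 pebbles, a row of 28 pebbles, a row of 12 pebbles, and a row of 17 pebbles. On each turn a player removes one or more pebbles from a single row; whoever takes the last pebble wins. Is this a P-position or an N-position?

In binary:
  00100  (4)
  00101  (5)
  11100  (28)
  01100  (12)
  10001  (17)
  -----
  00000  (0)
The nim-sum is 0, so this is a P-position: the player to move is in a losing position under optimal play.

P-position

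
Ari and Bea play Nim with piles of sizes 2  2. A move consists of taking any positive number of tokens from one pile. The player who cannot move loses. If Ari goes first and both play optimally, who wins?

Bea wins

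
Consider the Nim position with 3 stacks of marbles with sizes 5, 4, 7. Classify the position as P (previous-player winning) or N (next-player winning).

Nim-sum: 5 ^ 4 ^ 7 = 6.
The nim-sum is 6 ≠ 0, so this is an N-position: the player to move can win.

N-position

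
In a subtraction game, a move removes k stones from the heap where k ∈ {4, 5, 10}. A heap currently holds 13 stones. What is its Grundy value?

Compute g(0), g(1), … for moves {4, 5, 10}:
g(0) = mex{} = 0
g(1) = mex{} = 0
g(2) = mex{} = 0
g(3) = mex{} = 0
g(4) = mex{0} = 1
g(5) = mex{0} = 1
g(6) = mex{0} = 1
g(7) = mex{0} = 1
g(8) = mex{0,1} = 2
g(9) = mex{1} = 0
g(10) = mex{0,1} = 2
g(11) = mex{0,1} = 2
g(12) = mex{0,1,2} = 3
g(13) = mex{0,2} = 1
So g(13) = 1.

1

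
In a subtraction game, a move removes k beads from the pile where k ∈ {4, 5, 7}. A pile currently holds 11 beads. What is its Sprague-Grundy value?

0

Grundy values for subtraction set {4, 5, 7}:
k:     0  1  2  3  4  5  6  7  8  9 10 11
g(k):  0  0  0  0  1  1  1  1  2  2  2  0
So g(11) = 0.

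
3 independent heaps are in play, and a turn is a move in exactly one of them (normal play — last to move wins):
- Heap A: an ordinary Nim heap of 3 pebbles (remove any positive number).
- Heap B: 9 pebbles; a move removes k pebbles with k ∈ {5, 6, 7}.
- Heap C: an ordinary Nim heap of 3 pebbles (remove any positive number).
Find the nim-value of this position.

1

Heap A is a plain Nim heap of size 3, so its Grundy value is 3.
Grundy values for heap B (subtraction set {5, 6, 7}):
k:     0  1  2  3  4  5  6  7  8  9
g(k):  0  0  0  0  0  1  1  1  1  1
So g(9) = 1.
Heap C is a plain Nim heap of size 3, so its Grundy value is 3.
The value of a disjunctive sum is the nim-sum of the parts.
Combined value = 3 ⊕ 1 ⊕ 3 = 1.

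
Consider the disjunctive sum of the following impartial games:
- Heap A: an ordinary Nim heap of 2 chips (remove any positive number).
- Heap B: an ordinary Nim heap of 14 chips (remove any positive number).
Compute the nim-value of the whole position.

12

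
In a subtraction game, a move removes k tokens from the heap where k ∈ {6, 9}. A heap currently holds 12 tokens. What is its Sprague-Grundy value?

Compute g(0), g(1), … for moves {6, 9}:
k:     0  1  2  3  4  5  6  7  8  9 10 11 12
g(k):  0  0  0  0  0  0  1  1  1  1  1  1  2
So g(12) = 2.

2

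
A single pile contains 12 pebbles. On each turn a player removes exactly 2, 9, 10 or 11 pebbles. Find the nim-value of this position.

Build the Grundy sequence with g(k) = mex{g(k−s) : s ∈ {2, 9, 10, 11}, s ≤ k}:
g(0) = mex{} = 0
g(1) = mex{} = 0
g(2) = mex{0} = 1
g(3) = mex{0} = 1
g(4) = mex{1} = 0
g(5) = mex{1} = 0
g(6) = mex{0} = 1
g(7) = mex{0} = 1
g(8) = mex{1} = 0
g(9) = mex{0,1} = 2
g(10) = mex{0} = 1
g(11) = mex{0,1,2} = 3
g(12) = mex{0,1} = 2
So g(12) = 2.

2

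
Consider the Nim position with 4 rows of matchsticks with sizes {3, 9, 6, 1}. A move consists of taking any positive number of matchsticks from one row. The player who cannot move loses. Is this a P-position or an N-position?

Compute the nim-sum pairwise:
3 ⊕ 9 = 10
10 ⊕ 6 = 12
12 ⊕ 1 = 13
The nim-sum is 13 ≠ 0, so this is an N-position: the player to move can win.

N-position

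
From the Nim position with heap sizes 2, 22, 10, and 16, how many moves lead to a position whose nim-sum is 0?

1

Write each in binary and XOR column by column:
  00010  (2)
  10110  (22)
  01010  (10)
  10000  (16)
  -----
  01110  (14)
The overall nim-sum is X = 14. A heap of size p has a winning move iff p XOR X < p (reduce it to p XOR X).
  2: 2 XOR 14 = 12 ≥ 2 — no move.
  22: 22 XOR 14 = 24 ≥ 22 — no move.
  10: 10 XOR 14 = 4 < 10 — winning move (to 4).
  16: 16 XOR 14 = 30 ≥ 16 — no move.
That gives 1 winning move.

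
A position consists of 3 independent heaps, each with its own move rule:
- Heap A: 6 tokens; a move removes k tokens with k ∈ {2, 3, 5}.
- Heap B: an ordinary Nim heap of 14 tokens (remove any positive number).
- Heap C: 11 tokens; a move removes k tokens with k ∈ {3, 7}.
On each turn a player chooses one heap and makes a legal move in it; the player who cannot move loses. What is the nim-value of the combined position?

13

Build the Grundy sequence for heap A with g(k) = mex{g(k−s) : s ∈ {2, 3, 5}, s ≤ k}:
k:     0  1  2  3  4  5  6
g(k):  0  0  1  1  2  2  3
So g(6) = 3.
Heap B is a plain Nim heap of size 14, so its Grundy value is 14.
Build the Grundy sequence for heap C with g(k) = mex{g(k−s) : s ∈ {3, 7}, s ≤ k}:
k:     0  1  2  3  4  5  6  7  8  9 10 11
g(k):  0  0  0  1  1  1  0  2  2  1  0  0
So g(11) = 0.
The value of a disjunctive sum is the nim-sum of the parts.
Combined value = 3 ⊕ 14 ⊕ 0 = 13.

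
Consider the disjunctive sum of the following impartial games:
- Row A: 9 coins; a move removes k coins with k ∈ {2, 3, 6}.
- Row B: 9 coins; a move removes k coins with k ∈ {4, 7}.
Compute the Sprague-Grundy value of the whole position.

2

For row A, compute g(0), g(1), … with moves {2, 3, 6}:
k:     0  1  2  3  4  5  6  7  8  9
g(k):  0  0  1  1  2  0  3  1  2  0
So g(9) = 0.
Build the Grundy sequence for row B with g(k) = mex{g(k−s) : s ∈ {4, 7}, s ≤ k}:
k:     0  1  2  3  4  5  6  7  8  9
g(k):  0  0  0  0  1  1  1  1  2  2
So g(9) = 2.
The value of a disjunctive sum is the nim-sum of the parts.
Combined value = 0 ⊕ 2 = 2.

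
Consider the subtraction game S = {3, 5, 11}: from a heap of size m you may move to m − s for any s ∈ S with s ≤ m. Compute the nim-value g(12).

Grundy values for subtraction set {3, 5, 11}:
k:     0  1  2  3  4  5  6  7  8  9 10 11 12
g(k):  0  0  0  1  1  1  2  2  0  0  0  1  1
So g(12) = 1.

1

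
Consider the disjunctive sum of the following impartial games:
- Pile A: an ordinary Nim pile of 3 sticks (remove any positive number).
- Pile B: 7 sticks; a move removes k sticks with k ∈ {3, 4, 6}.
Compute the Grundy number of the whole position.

Pile A is a plain Nim pile of size 3, so its Grundy value is 3.
Build the Grundy sequence for pile B with g(k) = mex{g(k−s) : s ∈ {3, 4, 6}, s ≤ k}:
g(0) = mex{} = 0
g(1) = mex{} = 0
g(2) = mex{} = 0
g(3) = mex{0} = 1
g(4) = mex{0} = 1
g(5) = mex{0} = 1
g(6) = mex{0,1} = 2
g(7) = mex{0,1} = 2
So g(7) = 2.
The value of a disjunctive sum is the nim-sum of the parts.
Combined value = 3 XOR 2 = 1.

1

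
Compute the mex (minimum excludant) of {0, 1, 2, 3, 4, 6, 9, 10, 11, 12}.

5

The values 0, 1, 2, 3, 4 are all present; 5 is the first non-negative integer missing from the set.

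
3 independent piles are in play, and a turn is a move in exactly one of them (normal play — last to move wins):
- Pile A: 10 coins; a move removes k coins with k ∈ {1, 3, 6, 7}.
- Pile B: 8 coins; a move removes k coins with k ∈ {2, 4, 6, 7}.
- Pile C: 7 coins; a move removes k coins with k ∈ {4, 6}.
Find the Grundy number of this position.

7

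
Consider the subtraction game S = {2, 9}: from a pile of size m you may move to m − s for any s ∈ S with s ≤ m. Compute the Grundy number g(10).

1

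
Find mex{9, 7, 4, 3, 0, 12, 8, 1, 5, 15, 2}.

The values 0, 1, 2, 3, 4, 5 are all present; 6 is the first non-negative integer missing from the set.

6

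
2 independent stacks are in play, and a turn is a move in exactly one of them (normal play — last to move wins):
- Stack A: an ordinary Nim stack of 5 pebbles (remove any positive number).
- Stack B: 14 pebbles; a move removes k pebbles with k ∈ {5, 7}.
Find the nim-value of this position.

Stack A is a plain Nim stack of size 5, so its Grundy value is 5.
Build the Grundy sequence for stack B with g(k) = mex{g(k−s) : s ∈ {5, 7}, s ≤ k}:
k:     0  1  2  3  4  5  6  7  8  9 10 11 12 13 14
g(k):  0  0  0  0  0  1  1  1  1  1  2  2  0  0  0
So g(14) = 0.
The value of a disjunctive sum is the nim-sum of the parts.
Combined value = 5 XOR 0 = 5.

5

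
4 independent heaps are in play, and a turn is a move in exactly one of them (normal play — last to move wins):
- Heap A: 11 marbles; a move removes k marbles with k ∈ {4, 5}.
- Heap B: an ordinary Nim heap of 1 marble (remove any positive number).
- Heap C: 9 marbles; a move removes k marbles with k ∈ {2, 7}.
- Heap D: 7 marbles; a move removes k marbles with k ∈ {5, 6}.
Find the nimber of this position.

Grundy values for heap A (subtraction set {4, 5}):
g(0) = mex{} = 0
g(1) = mex{} = 0
g(2) = mex{} = 0
g(3) = mex{} = 0
g(4) = mex{0} = 1
g(5) = mex{0} = 1
g(6) = mex{0} = 1
g(7) = mex{0} = 1
g(8) = mex{0,1} = 2
g(9) = mex{1} = 0
g(10) = mex{1} = 0
g(11) = mex{1} = 0
So g(11) = 0.
Heap B is a plain Nim heap of size 1, so its Grundy value is 1.
For heap C, compute g(0), g(1), … with moves {2, 7}:
g(0) = mex{} = 0
g(1) = mex{} = 0
g(2) = mex{0} = 1
g(3) = mex{0} = 1
g(4) = mex{1} = 0
g(5) = mex{1} = 0
g(6) = mex{0} = 1
g(7) = mex{0} = 1
g(8) = mex{0,1} = 2
g(9) = mex{1} = 0
So g(9) = 0.
Grundy values for heap D (subtraction set {5, 6}):
g(0) = mex{} = 0
g(1) = mex{} = 0
g(2) = mex{} = 0
g(3) = mex{} = 0
g(4) = mex{} = 0
g(5) = mex{0} = 1
g(6) = mex{0} = 1
g(7) = mex{0} = 1
So g(7) = 1.
The value of a disjunctive sum is the nim-sum of the parts.
Combined value = 0 XOR 1 XOR 0 XOR 1 = 0.

0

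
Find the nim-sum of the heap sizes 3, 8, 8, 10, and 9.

Nim-sum: 3 ^ 8 ^ 8 ^ 10 ^ 9 = 0.

0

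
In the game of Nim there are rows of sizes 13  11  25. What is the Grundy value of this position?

Compute the nim-sum pairwise:
13 ⊕ 11 = 6
6 ⊕ 25 = 31

31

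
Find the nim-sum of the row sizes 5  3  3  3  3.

5

In binary:
  101  (5)
  011  (3)
  011  (3)
  011  (3)
  011  (3)
  ---
  101  (5)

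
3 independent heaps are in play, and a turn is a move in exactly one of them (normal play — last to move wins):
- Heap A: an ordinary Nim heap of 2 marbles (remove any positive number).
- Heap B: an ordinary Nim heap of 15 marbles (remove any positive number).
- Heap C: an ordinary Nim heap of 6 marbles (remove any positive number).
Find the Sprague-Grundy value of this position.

11

Heap A is a plain Nim heap of size 2, so its Grundy value is 2.
Heap B is a plain Nim heap of size 15, so its Grundy value is 15.
Heap C is a plain Nim heap of size 6, so its Grundy value is 6.
By the Sprague-Grundy theorem, the Grundy value of a sum of independent games is the XOR of the component values.
Combined value = 2 XOR 15 XOR 6 = 11.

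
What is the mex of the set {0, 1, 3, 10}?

2

The values 0, 1 are all present; 2 is the first non-negative integer missing from the set.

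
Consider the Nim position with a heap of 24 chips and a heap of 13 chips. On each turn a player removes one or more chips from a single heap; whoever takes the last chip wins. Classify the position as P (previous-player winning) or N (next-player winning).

N-position

Nim-sum: 24 XOR 13 = 21.
The nim-sum is 21 ≠ 0, so this is an N-position: the player to move can win.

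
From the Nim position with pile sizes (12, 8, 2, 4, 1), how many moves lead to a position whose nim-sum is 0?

1

Bitwise XOR of the heap sizes:
  1100  (12)
  1000  (8)
  0010  (2)
  0100  (4)
  0001  (1)
  ----
  0011  (3)
The overall nim-sum is X = 3. A pile of size p has a winning move iff p XOR X < p (reduce it to p XOR X).
  12: 12 XOR 3 = 15 ≥ 12 — no move.
  8: 8 XOR 3 = 11 ≥ 8 — no move.
  2: 2 XOR 3 = 1 < 2 — winning move (to 1).
  4: 4 XOR 3 = 7 ≥ 4 — no move.
  1: 1 XOR 3 = 2 ≥ 1 — no move.
That gives 1 winning move.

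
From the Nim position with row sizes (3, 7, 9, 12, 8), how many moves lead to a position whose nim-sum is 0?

3

Compute the nim-sum pairwise:
3 XOR 7 = 4
4 XOR 9 = 13
13 XOR 12 = 1
1 XOR 8 = 9
The overall nim-sum is X = 9. A row of size p has a winning move iff p XOR X < p (reduce it to p XOR X).
  3: 3 XOR 9 = 10 ≥ 3 — no move.
  7: 7 XOR 9 = 14 ≥ 7 — no move.
  9: 9 XOR 9 = 0 < 9 — winning move (to 0).
  12: 12 XOR 9 = 5 < 12 — winning move (to 5).
  8: 8 XOR 9 = 1 < 8 — winning move (to 1).
That gives 3 winning moves.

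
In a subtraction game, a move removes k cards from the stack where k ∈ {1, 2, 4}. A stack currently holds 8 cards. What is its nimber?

2

Grundy values for subtraction set {1, 2, 4}:
g(0) = mex{} = 0
g(1) = mex{0} = 1
g(2) = mex{0,1} = 2
g(3) = mex{1,2} = 0
g(4) = mex{0,2} = 1
g(5) = mex{0,1} = 2
g(6) = mex{1,2} = 0
g(7) = mex{0,2} = 1
g(8) = mex{0,1} = 2
So g(8) = 2.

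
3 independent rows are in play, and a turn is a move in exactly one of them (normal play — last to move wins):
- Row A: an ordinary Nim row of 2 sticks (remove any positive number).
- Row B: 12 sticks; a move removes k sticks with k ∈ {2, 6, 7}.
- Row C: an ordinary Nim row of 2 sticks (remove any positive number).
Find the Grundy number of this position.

2

Row A is a plain Nim row of size 2, so its Grundy value is 2.
For row B, compute g(0), g(1), … with moves {2, 6, 7}:
k:     0  1  2  3  4  5  6  7  8  9 10 11 12
g(k):  0  0  1  1  0  0  1  1  2  0  3  1  2
So g(12) = 2.
Row C is a plain Nim row of size 2, so its Grundy value is 2.
The value of a disjunctive sum is the nim-sum of the parts.
Combined value = 2 XOR 2 XOR 2 = 2.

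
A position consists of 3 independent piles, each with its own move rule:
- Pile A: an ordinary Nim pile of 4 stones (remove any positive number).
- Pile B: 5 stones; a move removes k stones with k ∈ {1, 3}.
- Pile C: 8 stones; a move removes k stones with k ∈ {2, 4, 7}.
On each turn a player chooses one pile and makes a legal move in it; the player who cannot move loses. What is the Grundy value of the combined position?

4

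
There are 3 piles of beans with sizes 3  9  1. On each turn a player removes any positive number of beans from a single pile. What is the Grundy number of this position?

Nim-sum: 3 XOR 9 XOR 1 = 11.

11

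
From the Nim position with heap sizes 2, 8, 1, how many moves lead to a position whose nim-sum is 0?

1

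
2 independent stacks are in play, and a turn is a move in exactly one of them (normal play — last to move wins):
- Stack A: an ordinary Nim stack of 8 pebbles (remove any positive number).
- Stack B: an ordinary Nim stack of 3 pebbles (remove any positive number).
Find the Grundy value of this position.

Stack A is a plain Nim stack of size 8, so its Grundy value is 8.
Stack B is a plain Nim stack of size 3, so its Grundy value is 3.
By the Sprague-Grundy theorem, the Grundy value of a sum of independent games is the XOR of the component values.
Combined value = 8 XOR 3 = 11.

11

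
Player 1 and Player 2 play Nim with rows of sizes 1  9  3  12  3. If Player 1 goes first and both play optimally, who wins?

Compute the nim-sum pairwise:
1 ^ 9 = 8
8 ^ 3 = 11
11 ^ 12 = 7
7 ^ 3 = 4
The nim-sum is 4 ≠ 0, so this is an N-position: the player to move can win; Player 1 has a winning move.

Player 1 wins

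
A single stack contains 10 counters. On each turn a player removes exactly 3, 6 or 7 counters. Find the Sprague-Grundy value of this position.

Grundy values for subtraction set {3, 6, 7}:
k:     0  1  2  3  4  5  6  7  8  9 10
g(k):  0  0  0  1  1  1  2  2  2  3  0
So g(10) = 0.

0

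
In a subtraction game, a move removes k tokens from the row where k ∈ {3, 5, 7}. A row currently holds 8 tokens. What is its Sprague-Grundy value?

2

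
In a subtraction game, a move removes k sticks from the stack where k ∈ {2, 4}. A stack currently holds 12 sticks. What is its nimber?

0

Compute g(0), g(1), … for moves {2, 4}:
k:     0  1  2  3  4  5  6  7  8  9 10 11 12
g(k):  0  0  1  1  2  2  0  0  1  1  2  2  0
So g(12) = 0.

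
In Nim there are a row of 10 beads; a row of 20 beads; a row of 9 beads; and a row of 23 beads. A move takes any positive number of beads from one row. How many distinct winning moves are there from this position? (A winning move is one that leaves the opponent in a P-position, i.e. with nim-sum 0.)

0

Nim-sum: 10 XOR 20 XOR 9 XOR 23 = 0.
The nim-sum is already 0, so every move leaves a nonzero nim-sum — there are no winning moves.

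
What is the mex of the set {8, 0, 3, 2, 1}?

4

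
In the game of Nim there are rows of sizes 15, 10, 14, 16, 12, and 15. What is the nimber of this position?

Write each in binary and XOR column by column:
  01111  (15)
  01010  (10)
  01110  (14)
  10000  (16)
  01100  (12)
  01111  (15)
  -----
  11000  (24)

24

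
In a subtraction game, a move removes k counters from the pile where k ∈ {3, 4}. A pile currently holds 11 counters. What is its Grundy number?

Compute g(0), g(1), … for moves {3, 4}:
g(0) = mex{} = 0
g(1) = mex{} = 0
g(2) = mex{} = 0
g(3) = mex{0} = 1
g(4) = mex{0} = 1
g(5) = mex{0} = 1
g(6) = mex{0,1} = 2
g(7) = mex{1} = 0
g(8) = mex{1} = 0
g(9) = mex{1,2} = 0
g(10) = mex{0,2} = 1
g(11) = mex{0} = 1
So g(11) = 1.

1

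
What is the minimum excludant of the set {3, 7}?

0 is not in the set, so the mex is 0.

0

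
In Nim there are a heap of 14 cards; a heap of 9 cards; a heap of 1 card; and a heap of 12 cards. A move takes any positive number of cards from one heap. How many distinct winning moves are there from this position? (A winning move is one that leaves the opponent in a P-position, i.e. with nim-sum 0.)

Bitwise XOR of the heap sizes:
  1110  (14)
  1001  (9)
  0001  (1)
  1100  (12)
  ----
  1010  (10)
The overall nim-sum is X = 10. A heap of size p has a winning move iff p XOR X < p (reduce it to p XOR X).
  14: 14 XOR 10 = 4 < 14 — winning move (to 4).
  9: 9 XOR 10 = 3 < 9 — winning move (to 3).
  1: 1 XOR 10 = 11 ≥ 1 — no move.
  12: 12 XOR 10 = 6 < 12 — winning move (to 6).
That gives 3 winning moves.

3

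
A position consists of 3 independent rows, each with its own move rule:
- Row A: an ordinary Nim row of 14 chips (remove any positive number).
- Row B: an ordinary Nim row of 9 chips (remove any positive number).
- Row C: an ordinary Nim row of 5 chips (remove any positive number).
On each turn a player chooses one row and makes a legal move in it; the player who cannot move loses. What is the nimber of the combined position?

2

Row A is a plain Nim row of size 14, so its Grundy value is 14.
Row B is a plain Nim row of size 9, so its Grundy value is 9.
Row C is a plain Nim row of size 5, so its Grundy value is 5.
By the Sprague-Grundy theorem, the Grundy value of a sum of independent games is the XOR of the component values.
Combined value = 14 ⊕ 9 ⊕ 5 = 2.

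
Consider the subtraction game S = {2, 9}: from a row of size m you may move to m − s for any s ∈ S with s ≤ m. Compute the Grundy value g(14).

1

Build the Grundy sequence with g(k) = mex{g(k−s) : s ∈ {2, 9}, s ≤ k}:
g(0) = mex{} = 0
g(1) = mex{} = 0
g(2) = mex{0} = 1
g(3) = mex{0} = 1
g(4) = mex{1} = 0
g(5) = mex{1} = 0
g(6) = mex{0} = 1
g(7) = mex{0} = 1
g(8) = mex{1} = 0
g(9) = mex{0,1} = 2
g(10) = mex{0} = 1
g(11) = mex{1,2} = 0
g(12) = mex{1} = 0
g(13) = mex{0} = 1
g(14) = mex{0} = 1
So g(14) = 1.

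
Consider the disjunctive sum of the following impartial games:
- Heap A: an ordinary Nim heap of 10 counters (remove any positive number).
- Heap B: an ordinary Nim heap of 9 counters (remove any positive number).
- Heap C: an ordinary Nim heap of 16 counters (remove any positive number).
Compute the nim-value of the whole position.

19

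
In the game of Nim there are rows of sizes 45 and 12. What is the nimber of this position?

33

Nim-sum: 45 ^ 12 = 33.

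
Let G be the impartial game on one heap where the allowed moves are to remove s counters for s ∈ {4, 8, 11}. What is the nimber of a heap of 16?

0

Compute g(0), g(1), … for moves {4, 8, 11}:
k:     0  1  2  3  4  5  6  7  8  9 10 11 12 13 14 15 16
g(k):  0  0  0  0  1  1  1  1  2  2  2  2  3  3  3  0  0
So g(16) = 0.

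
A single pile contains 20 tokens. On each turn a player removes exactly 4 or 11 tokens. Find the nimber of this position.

Grundy values for subtraction set {4, 11}:
k:     0  1  2  3  4  5  6  7  8  9 10 11 12 13 14 15 16 17 18 19 20
g(k):  0  0  0  0  1  1  1  1  0  0  0  2  1  1  1  0  0  0  0  1  1
So g(20) = 1.

1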